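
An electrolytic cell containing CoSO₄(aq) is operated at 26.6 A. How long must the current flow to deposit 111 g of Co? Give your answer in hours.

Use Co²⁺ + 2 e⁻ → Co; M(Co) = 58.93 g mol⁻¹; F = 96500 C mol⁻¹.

3.80 h

n(Co) = m/M = 111 / 58.93 = 1.884 mol.
Each Co atom requires 2 electrons, so n(e⁻) = 2 × 1.884 = 3.767 mol.
Q = n(e⁻)·F = 3.767 × 96500 = 363500 C.
t = Q/I = 363500 / 26.60 A = 13670 s = 3.80 h.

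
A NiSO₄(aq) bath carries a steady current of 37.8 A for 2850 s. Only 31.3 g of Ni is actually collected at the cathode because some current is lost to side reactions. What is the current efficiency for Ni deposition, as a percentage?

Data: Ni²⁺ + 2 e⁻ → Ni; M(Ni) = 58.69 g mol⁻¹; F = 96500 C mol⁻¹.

Q = I·t = 37.80 × 2850.0 = 107700 C; n(e⁻) = 107700/96500 = 1.116 mol.
Theoretical n(Ni) = n(e⁻)/2 = 0.5582 mol, i.e. m_theo = 0.5582 × 58.69 = 32.76 g.
Efficiency = m_actual / m_theo = 31.3 / 32.76 = 95.5 %.

95.5 %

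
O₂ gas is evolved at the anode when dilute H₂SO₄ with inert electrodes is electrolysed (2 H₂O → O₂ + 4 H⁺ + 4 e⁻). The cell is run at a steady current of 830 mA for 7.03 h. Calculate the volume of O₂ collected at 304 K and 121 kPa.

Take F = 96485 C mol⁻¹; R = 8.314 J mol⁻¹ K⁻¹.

1.14 L

Q = I·t = 0.8300 A × 25308 s = 21010 C.
n(e⁻) = Q/F = 21010 / 96485 = 0.2177 mol.
4 electrons are transferred per O₂ molecule, so n(O₂) = 0.2177 / 4 = 0.05443 mol.
V = nRT/P = (0.05443 × 8.314 × 304) / (121 × 10³ Pa) = 0.00114 m³ = 1.14 L.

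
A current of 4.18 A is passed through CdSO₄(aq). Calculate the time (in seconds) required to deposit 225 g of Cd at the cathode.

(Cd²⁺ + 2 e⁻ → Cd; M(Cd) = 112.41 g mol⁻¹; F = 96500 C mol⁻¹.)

92400 s

n(Cd) = m/M = 225 / 112.41 = 2.002 mol.
Each Cd atom requires 2 electrons, so n(e⁻) = 2 × 2.002 = 4.003 mol.
Q = n(e⁻)·F = 4.003 × 96500 = 386300 C.
t = Q/I = 386300 / 4.180 A = 92420 s.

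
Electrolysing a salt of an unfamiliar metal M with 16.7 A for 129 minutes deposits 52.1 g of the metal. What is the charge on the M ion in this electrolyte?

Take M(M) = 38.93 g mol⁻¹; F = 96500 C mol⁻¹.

+1

Q = I·t = 16.70 A × 7740.0 s = 129300 C, so n(e⁻) = 129300/96500 = 1.339 mol.
n(M) deposited = 52.1 / 38.93 = 1.338 mol.
Electrons per atom = n(e⁻)/n(M) = 1.339 / 1.338 = 1.00 ≈ 1, so the ion is M⁺.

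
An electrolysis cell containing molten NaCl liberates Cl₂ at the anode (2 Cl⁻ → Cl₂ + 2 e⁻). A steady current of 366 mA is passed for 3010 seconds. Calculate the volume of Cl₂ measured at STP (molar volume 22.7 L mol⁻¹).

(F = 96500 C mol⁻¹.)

Q = I·t = 0.3660 A × 3010.0 s = 1102 C.
n(e⁻) = Q/F = 1102 / 96500 = 0.01142 mol.
2 electrons are transferred per Cl₂ molecule, so n(Cl₂) = 0.01142 / 2 = 0.005708 mol.
V = n × V_m = 0.005708 × 22.7 = 0.130 L.

0.130 L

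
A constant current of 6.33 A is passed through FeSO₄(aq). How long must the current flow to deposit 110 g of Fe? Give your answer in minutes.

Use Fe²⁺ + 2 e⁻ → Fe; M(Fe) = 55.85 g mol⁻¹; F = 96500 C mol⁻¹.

n(Fe) = m/M = 110 / 55.85 = 1.970 mol.
Each Fe atom requires 2 electrons, so n(e⁻) = 2 × 1.970 = 3.939 mol.
Q = n(e⁻)·F = 3.939 × 96500 = 380100 C.
t = Q/I = 380100 / 6.330 A = 60050 s = 1000 min.

1000 min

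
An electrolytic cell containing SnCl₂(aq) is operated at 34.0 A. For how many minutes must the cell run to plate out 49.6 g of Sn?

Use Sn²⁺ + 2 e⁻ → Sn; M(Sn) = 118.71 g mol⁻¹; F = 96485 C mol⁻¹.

39.5 min

n(Sn) = m/M = 49.6 / 118.71 = 0.4178 mol.
Each Sn atom requires 2 electrons, so n(e⁻) = 2 × 0.4178 = 0.8356 mol.
Q = n(e⁻)·F = 0.8356 × 96485 = 80630 C.
t = Q/I = 80630 / 34.00 A = 2371 s = 39.5 min.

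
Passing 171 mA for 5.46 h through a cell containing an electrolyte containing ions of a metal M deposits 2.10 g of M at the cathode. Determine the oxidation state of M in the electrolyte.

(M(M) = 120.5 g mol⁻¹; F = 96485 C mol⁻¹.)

Q = I·t = 0.1710 A × 19656 s = 3361 C, so n(e⁻) = 3361/96485 = 0.03484 mol.
n(M) deposited = 2.10 / 120.5 = 0.01743 mol.
Electrons per atom = n(e⁻)/n(M) = 0.03484 / 0.01743 = 2.00 ≈ 2, so the ion is M²⁺.

+2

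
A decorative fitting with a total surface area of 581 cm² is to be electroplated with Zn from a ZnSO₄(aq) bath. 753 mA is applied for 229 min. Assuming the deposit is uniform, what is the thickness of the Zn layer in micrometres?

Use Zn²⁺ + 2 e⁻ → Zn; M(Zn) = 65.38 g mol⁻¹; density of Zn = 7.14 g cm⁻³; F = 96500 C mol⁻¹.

Q = I·t = 0.7530 × 13740 = 10350 C; n(e⁻) = 0.1072 mol.
n(Zn) = n(e⁻)/2 = 0.05361 mol, so m = 0.05361 × 65.38 = 3.505 g.
Volume = m/ρ = 3.505 / 7.14 = 0.4909 cm³.
Thickness = V/A = 0.4909 / 581 = 8.45 × 10⁻⁴ cm = 8.45 μm.

8.45 μm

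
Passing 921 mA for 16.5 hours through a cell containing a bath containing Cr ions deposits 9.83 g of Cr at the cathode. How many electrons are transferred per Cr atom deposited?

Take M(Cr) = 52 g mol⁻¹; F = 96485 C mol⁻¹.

3

Q = I·t = 0.9210 A × 59400 s = 54710 C, so n(e⁻) = 54710/96485 = 0.5670 mol.
n(Cr) deposited = 9.83 / 52 = 0.1890 mol.
Electrons per atom = n(e⁻)/n(Cr) = 0.5670 / 0.1890 = 3.00 ≈ 3, so the ion is Cr³⁺.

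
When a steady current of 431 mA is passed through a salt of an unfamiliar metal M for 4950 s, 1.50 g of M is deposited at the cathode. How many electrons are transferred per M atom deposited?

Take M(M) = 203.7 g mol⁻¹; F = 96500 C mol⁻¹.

3

Q = I·t = 0.4310 A × 4950.0 s = 2133 C, so n(e⁻) = 2133/96500 = 0.02211 mol.
n(M) deposited = 1.50 / 203.7 = 0.007364 mol.
Electrons per atom = n(e⁻)/n(M) = 0.02211 / 0.007364 = 3.00 ≈ 3, so the ion is M³⁺.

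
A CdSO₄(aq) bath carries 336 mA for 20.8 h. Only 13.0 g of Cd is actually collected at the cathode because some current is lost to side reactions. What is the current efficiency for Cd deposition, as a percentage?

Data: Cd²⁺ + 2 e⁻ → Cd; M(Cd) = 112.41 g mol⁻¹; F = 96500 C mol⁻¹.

88.7 %

Q = I·t = 0.3360 × 74880 = 25160 C; n(e⁻) = 25160/96500 = 0.2607 mol.
Theoretical n(Cd) = n(e⁻)/2 = 0.1304 mol, i.e. m_theo = 0.1304 × 112.41 = 14.65 g.
Efficiency = m_actual / m_theo = 13.0 / 14.65 = 88.7 %.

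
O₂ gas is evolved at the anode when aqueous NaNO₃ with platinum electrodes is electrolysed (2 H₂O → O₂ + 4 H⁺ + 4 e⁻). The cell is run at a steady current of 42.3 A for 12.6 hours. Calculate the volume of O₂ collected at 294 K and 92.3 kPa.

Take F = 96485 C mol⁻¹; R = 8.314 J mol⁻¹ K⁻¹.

132 L

Q = I·t = 42.30 A × 45360 s = 1919000 C.
n(e⁻) = Q/F = 1919000 / 96485 = 19.89 mol.
4 electrons are transferred per O₂ molecule, so n(O₂) = 19.89 / 4 = 4.972 mol.
V = nRT/P = (4.972 × 8.314 × 294) / (92.3 × 10³ Pa) = 0.132 m³ = 132 L.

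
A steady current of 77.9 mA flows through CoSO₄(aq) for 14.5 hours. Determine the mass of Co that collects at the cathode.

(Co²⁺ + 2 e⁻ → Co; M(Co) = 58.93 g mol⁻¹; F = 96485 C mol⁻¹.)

Q = I·t = 0.07790 A × 52200 s = 4066 C.
n(e⁻) = Q/F = 4066 / 96485 = 0.04215 mol.
Co²⁺ + 2 e⁻ → Co, so n(Co) = n(e⁻)/2 = 0.02107 mol.
m = n·M = 0.02107 × 58.93 = 1.24 g.

1.24 g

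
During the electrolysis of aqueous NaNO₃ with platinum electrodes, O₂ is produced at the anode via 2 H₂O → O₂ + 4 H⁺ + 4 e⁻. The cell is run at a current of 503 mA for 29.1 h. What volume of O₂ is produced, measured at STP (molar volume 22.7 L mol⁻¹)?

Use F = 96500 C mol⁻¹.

3.10 L

Q = I·t = 0.5030 A × 104760 s = 52690 C.
n(e⁻) = Q/F = 52690 / 96500 = 0.5461 mol.
4 electrons are transferred per O₂ molecule, so n(O₂) = 0.5461 / 4 = 0.1365 mol.
V = n × V_m = 0.1365 × 22.7 = 3.10 L.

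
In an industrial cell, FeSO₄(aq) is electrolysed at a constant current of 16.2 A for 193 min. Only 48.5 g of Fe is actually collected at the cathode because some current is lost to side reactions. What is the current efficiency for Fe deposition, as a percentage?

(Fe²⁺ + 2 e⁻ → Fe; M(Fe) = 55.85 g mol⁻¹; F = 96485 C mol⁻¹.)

89.3 %

Q = I·t = 16.20 × 11580 = 187600 C; n(e⁻) = 187600/96485 = 1.944 mol.
Theoretical n(Fe) = n(e⁻)/2 = 0.9722 mol, i.e. m_theo = 0.9722 × 55.85 = 54.29 g.
Efficiency = m_actual / m_theo = 48.5 / 54.29 = 89.3 %.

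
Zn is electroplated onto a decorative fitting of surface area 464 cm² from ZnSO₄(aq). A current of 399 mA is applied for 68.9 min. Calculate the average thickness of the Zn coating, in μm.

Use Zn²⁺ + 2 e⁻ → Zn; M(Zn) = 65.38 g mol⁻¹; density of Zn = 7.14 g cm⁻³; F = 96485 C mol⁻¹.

Q = I·t = 0.3990 × 4134.0 = 1649 C; n(e⁻) = 0.01710 mol.
n(Zn) = n(e⁻)/2 = 0.008548 mol, so m = 0.008548 × 65.38 = 0.5589 g.
Volume = m/ρ = 0.5589 / 7.14 = 0.07827 cm³.
Thickness = V/A = 0.07827 / 464 = 1.69 × 10⁻⁴ cm = 1.69 μm.

1.69 μm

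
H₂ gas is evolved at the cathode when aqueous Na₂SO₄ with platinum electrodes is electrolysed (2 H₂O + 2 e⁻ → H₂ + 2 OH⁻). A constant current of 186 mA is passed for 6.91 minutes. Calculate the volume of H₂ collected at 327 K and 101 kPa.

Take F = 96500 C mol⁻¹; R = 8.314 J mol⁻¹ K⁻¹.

0.0108 L

Q = I·t = 0.1860 A × 414.60 s = 77.12 C.
n(e⁻) = Q/F = 77.12 / 96500 = 0.0007991 mol.
2 electrons are transferred per H₂ molecule, so n(H₂) = 0.0007991 / 2 = 0.0003996 mol.
V = nRT/P = (0.0003996 × 8.314 × 327) / (101 × 10³ Pa) = 1.08 × 10⁻⁵ m³ = 0.0108 L.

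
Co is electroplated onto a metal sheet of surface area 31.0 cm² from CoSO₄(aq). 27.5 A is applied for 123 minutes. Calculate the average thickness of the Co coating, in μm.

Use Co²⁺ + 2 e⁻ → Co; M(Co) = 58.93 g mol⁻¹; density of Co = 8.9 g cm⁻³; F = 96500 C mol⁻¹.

Q = I·t = 27.50 × 7380.0 = 203000 C; n(e⁻) = 2.103 mol.
n(Co) = n(e⁻)/2 = 1.052 mol, so m = 1.052 × 58.93 = 61.97 g.
Volume = m/ρ = 61.97 / 8.9 = 6.963 cm³.
Thickness = V/A = 6.963 / 31.0 = 0.225 cm = 2250 μm.

2250 μm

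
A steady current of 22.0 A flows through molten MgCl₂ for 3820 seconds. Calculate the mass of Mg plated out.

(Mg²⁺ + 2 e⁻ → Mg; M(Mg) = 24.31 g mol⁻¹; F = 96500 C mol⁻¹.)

Q = I·t = 22.00 A × 3820.0 s = 84040 C.
n(e⁻) = Q/F = 84040 / 96500 = 0.8709 mol.
Mg²⁺ + 2 e⁻ → Mg, so n(Mg) = n(e⁻)/2 = 0.4354 mol.
m = n·M = 0.4354 × 24.31 = 10.6 g.

10.6 g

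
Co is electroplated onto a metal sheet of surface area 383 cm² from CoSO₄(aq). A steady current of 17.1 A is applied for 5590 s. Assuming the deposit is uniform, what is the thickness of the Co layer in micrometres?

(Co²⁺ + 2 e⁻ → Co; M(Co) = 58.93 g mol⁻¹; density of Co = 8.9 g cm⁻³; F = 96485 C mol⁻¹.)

85.6 μm

Q = I·t = 17.10 × 5590.0 = 95590 C; n(e⁻) = 0.9907 mol.
n(Co) = n(e⁻)/2 = 0.4954 mol, so m = 0.4954 × 58.93 = 29.19 g.
Volume = m/ρ = 29.19 / 8.9 = 3.280 cm³.
Thickness = V/A = 3.280 / 383 = 0.00856 cm = 85.6 μm.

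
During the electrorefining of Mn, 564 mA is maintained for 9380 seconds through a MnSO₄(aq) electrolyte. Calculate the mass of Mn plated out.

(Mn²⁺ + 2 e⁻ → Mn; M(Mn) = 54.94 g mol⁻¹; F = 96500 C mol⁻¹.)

1.51 g

Q = I·t = 0.5640 A × 9380.0 s = 5290 C.
n(e⁻) = Q/F = 5290 / 96500 = 0.05482 mol.
Mn²⁺ + 2 e⁻ → Mn, so n(Mn) = n(e⁻)/2 = 0.02741 mol.
m = n·M = 0.02741 × 54.94 = 1.51 g.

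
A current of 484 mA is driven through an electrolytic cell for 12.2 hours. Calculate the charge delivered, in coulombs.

21300 C

Q = I·t = 0.4840 A × 43920 s = 21300 C.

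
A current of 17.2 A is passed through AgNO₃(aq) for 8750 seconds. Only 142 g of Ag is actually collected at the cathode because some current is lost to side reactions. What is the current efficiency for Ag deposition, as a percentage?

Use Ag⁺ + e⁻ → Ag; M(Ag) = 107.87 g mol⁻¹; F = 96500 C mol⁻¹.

Q = I·t = 17.20 × 8750.0 = 150500 C; n(e⁻) = 150500/96500 = 1.560 mol.
Theoretical n(Ag) = n(e⁻)/1 = 1.560 mol, i.e. m_theo = 1.560 × 107.87 = 168.2 g.
Efficiency = m_actual / m_theo = 142 / 168.2 = 84.4 %.

84.4 %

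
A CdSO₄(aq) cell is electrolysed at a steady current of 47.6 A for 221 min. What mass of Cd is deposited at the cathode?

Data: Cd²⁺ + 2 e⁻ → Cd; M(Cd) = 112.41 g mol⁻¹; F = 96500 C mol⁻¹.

Q = I·t = 47.60 A × 13260 s = 631200 C.
n(e⁻) = Q/F = 631200 / 96500 = 6.541 mol.
Cd²⁺ + 2 e⁻ → Cd, so n(Cd) = n(e⁻)/2 = 3.270 mol.
m = n·M = 3.270 × 112.41 = 368 g.

368 g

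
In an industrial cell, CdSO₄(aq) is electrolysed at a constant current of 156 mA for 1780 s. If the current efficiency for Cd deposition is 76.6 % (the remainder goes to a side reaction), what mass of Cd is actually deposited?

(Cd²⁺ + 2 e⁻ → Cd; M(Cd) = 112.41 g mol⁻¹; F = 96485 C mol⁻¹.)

0.124 g

Q = I·t = 0.1560 × 1780.0 = 277.7 C.
n(e⁻) = 277.7/96485 = 0.002878 mol; theoretically n(Cd) = 0.002878/2 = 0.001439 mol, m_theo = 0.1618 g.
At 76.6 % efficiency, m_actual = 0.766 × 0.1618 = 0.124 g.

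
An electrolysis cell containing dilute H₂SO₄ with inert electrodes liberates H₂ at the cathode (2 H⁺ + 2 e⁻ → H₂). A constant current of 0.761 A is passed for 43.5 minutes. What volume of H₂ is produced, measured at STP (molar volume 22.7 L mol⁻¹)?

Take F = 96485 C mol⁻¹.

Q = I·t = 0.7610 A × 2610.0 s = 1986 C.
n(e⁻) = Q/F = 1986 / 96485 = 0.02059 mol.
2 electrons are transferred per H₂ molecule, so n(H₂) = 0.02059 / 2 = 0.01029 mol.
V = n × V_m = 0.01029 × 22.7 = 0.234 L.

0.234 L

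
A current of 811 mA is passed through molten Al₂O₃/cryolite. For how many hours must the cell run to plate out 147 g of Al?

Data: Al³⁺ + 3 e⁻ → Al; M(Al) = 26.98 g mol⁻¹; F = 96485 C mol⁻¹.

540 h

n(Al) = m/M = 147 / 26.98 = 5.448 mol.
Each Al atom requires 3 electrons, so n(e⁻) = 3 × 5.448 = 16.35 mol.
Q = n(e⁻)·F = 16.35 × 96485 = 1577000 C.
t = Q/I = 1577000 / 0.8110 A = 1945000 s = 540 h.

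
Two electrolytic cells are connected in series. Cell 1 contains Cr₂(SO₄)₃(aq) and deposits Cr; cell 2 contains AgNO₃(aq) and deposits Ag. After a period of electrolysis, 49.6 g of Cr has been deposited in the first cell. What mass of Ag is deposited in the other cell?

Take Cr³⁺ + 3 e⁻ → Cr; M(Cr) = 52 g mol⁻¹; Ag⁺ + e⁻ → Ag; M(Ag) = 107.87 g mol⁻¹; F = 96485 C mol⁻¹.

309 g

n(Cr) = 49.6 / 52 = 0.9538 mol.
Since Cr³⁺ + 3 e⁻ → Cr, n(e⁻) passed = 3 × 0.9538 = 2.862 mol.
Cells in series carry the same charge, so the same 2.862 mol of electrons passes through cell 2.
Ag⁺ + e⁻ → Ag, so n(Ag) = 2.862 / 1 = 2.862 mol.
m(Ag) = 2.862 × 107.87 = 309 g.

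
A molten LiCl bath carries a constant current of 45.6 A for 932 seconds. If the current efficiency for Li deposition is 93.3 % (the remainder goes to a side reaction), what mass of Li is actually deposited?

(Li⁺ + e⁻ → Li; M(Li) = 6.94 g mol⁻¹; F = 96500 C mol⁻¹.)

Q = I·t = 45.60 × 932.00 = 42500 C.
n(e⁻) = 42500/96500 = 0.4404 mol; theoretically n(Li) = 0.4404/1 = 0.4404 mol, m_theo = 3.056 g.
At 93.3 % efficiency, m_actual = 0.933 × 3.056 = 2.85 g.

2.85 g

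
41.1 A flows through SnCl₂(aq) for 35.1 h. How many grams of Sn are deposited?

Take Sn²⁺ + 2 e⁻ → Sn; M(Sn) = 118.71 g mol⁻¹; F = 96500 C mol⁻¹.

Q = I·t = 41.10 A × 126360 s = 5193000 C.
n(e⁻) = Q/F = 5193000 / 96500 = 53.82 mol.
Sn²⁺ + 2 e⁻ → Sn, so n(Sn) = n(e⁻)/2 = 26.91 mol.
m = n·M = 26.91 × 118.71 = 3190 g.

3190 g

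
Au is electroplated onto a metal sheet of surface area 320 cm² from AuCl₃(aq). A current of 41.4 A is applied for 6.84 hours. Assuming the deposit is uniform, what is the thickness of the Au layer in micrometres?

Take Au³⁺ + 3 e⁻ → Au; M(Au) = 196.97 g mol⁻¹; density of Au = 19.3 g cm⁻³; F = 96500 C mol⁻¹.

1120 μm

Q = I·t = 41.40 × 24624 = 1019000 C; n(e⁻) = 10.56 mol.
n(Au) = n(e⁻)/3 = 3.521 mol, so m = 3.521 × 196.97 = 693.6 g.
Volume = m/ρ = 693.6 / 19.3 = 35.94 cm³.
Thickness = V/A = 35.94 / 320 = 0.112 cm = 1120 μm.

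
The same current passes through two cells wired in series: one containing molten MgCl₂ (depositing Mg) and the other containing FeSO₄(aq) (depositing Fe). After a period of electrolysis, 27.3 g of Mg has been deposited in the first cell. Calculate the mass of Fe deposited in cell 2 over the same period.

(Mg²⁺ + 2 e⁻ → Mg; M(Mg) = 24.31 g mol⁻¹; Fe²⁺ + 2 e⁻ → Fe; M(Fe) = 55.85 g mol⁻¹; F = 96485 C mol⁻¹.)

62.7 g

n(Mg) = 27.3 / 24.31 = 1.123 mol.
Since Mg²⁺ + 2 e⁻ → Mg, n(e⁻) passed = 2 × 1.123 = 2.246 mol.
Cells in series carry the same charge, so the same 2.246 mol of electrons passes through cell 2.
Fe²⁺ + 2 e⁻ → Fe, so n(Fe) = 2.246 / 2 = 1.123 mol.
m(Fe) = 1.123 × 55.85 = 62.7 g.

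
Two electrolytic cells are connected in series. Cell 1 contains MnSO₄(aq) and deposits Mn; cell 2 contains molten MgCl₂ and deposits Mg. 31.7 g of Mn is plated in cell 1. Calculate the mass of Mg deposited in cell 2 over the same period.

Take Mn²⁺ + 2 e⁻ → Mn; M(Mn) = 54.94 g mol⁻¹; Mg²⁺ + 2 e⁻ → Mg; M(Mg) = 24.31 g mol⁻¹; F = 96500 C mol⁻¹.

14.0 g

n(Mn) = 31.7 / 54.94 = 0.5770 mol.
Since Mn²⁺ + 2 e⁻ → Mn, n(e⁻) passed = 2 × 0.5770 = 1.154 mol.
Cells in series carry the same charge, so the same 1.154 mol of electrons passes through cell 2.
Mg²⁺ + 2 e⁻ → Mg, so n(Mg) = 1.154 / 2 = 0.5770 mol.
m(Mg) = 0.5770 × 24.31 = 14.0 g.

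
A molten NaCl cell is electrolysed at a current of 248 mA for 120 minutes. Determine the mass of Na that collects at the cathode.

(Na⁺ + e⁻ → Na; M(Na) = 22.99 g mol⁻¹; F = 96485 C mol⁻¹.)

Q = I·t = 0.2480 A × 7200.0 s = 1786 C.
n(e⁻) = Q/F = 1786 / 96485 = 0.01851 mol.
Na⁺ + e⁻ → Na, so n(Na) = n(e⁻)/1 = 0.01851 mol.
m = n·M = 0.01851 × 22.99 = 0.425 g.

0.425 g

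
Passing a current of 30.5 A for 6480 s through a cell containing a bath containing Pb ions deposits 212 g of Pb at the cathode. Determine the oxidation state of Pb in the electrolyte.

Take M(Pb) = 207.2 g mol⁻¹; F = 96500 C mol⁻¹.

Q = I·t = 30.50 A × 6480.0 s = 197600 C, so n(e⁻) = 197600/96500 = 2.048 mol.
n(Pb) deposited = 212 / 207.2 = 1.023 mol.
Electrons per atom = n(e⁻)/n(Pb) = 2.048 / 1.023 = 2.00 ≈ 2, so the ion is Pb²⁺.

+2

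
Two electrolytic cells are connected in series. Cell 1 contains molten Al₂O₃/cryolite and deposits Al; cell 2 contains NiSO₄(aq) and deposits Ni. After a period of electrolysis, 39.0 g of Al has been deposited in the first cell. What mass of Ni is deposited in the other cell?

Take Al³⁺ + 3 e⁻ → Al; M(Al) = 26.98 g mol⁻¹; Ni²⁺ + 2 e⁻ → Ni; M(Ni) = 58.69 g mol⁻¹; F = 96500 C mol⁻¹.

n(Al) = 39.0 / 26.98 = 1.446 mol.
Since Al³⁺ + 3 e⁻ → Al, n(e⁻) passed = 3 × 1.446 = 4.337 mol.
Cells in series carry the same charge, so the same 4.337 mol of electrons passes through cell 2.
Ni²⁺ + 2 e⁻ → Ni, so n(Ni) = 4.337 / 2 = 2.168 mol.
m(Ni) = 2.168 × 58.69 = 127 g.

127 g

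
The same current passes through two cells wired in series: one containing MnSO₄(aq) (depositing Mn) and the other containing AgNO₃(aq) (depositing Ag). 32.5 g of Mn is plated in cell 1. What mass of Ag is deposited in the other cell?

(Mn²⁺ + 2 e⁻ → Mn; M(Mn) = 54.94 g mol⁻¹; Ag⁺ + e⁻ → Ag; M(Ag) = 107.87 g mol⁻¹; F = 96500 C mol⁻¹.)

128 g

n(Mn) = 32.5 / 54.94 = 0.5916 mol.
Since Mn²⁺ + 2 e⁻ → Mn, n(e⁻) passed = 2 × 0.5916 = 1.183 mol.
Cells in series carry the same charge, so the same 1.183 mol of electrons passes through cell 2.
Ag⁺ + e⁻ → Ag, so n(Ag) = 1.183 / 1 = 1.183 mol.
m(Ag) = 1.183 × 107.87 = 128 g.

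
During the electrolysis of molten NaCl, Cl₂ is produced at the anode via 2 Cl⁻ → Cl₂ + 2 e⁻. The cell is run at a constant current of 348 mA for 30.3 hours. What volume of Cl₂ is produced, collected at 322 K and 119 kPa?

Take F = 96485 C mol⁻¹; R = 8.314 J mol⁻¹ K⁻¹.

Q = I·t = 0.3480 A × 109080 s = 37960 C.
n(e⁻) = Q/F = 37960 / 96485 = 0.3934 mol.
2 electrons are transferred per Cl₂ molecule, so n(Cl₂) = 0.3934 / 2 = 0.1967 mol.
V = nRT/P = (0.1967 × 8.314 × 322) / (119 × 10³ Pa) = 0.00443 m³ = 4.43 L.

4.43 L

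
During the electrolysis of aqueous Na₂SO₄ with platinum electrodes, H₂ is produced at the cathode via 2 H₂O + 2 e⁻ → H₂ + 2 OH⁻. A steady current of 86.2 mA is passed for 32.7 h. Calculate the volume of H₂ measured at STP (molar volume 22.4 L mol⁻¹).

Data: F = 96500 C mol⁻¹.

1.18 L

Q = I·t = 0.08620 A × 117720 s = 10150 C.
n(e⁻) = Q/F = 10150 / 96500 = 0.1052 mol.
2 electrons are transferred per H₂ molecule, so n(H₂) = 0.1052 / 2 = 0.05258 mol.
V = n × V_m = 0.05258 × 22.4 = 1.18 L.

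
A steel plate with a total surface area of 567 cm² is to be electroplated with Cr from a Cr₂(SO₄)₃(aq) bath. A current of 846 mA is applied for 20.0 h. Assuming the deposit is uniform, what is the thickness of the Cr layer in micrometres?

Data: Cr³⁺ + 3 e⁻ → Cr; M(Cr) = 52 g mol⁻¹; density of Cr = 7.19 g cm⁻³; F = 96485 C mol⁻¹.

Q = I·t = 0.8460 × 72000 = 60910 C; n(e⁻) = 0.6313 mol.
n(Cr) = n(e⁻)/3 = 0.2104 mol, so m = 0.2104 × 52 = 10.94 g.
Volume = m/ρ = 10.94 / 7.19 = 1.522 cm³.
Thickness = V/A = 1.522 / 567 = 0.00268 cm = 26.8 μm.

26.8 μm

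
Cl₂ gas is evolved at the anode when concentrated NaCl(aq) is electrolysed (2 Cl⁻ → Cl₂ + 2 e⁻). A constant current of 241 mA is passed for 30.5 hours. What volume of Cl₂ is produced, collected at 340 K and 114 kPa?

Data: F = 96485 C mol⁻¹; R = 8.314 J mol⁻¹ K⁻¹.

Q = I·t = 0.2410 A × 109800 s = 26460 C.
n(e⁻) = Q/F = 26460 / 96485 = 0.2743 mol.
2 electrons are transferred per Cl₂ molecule, so n(Cl₂) = 0.2743 / 2 = 0.1371 mol.
V = nRT/P = (0.1371 × 8.314 × 340) / (114 × 10³ Pa) = 0.00340 m³ = 3.40 L.

3.40 L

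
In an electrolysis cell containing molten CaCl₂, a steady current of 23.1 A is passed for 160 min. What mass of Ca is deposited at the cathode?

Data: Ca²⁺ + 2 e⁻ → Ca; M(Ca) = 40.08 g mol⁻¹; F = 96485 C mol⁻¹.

46.1 g

Q = I·t = 23.10 A × 9600.0 s = 221800 C.
n(e⁻) = Q/F = 221800 / 96485 = 2.298 mol.
Ca²⁺ + 2 e⁻ → Ca, so n(Ca) = n(e⁻)/2 = 1.149 mol.
m = n·M = 1.149 × 40.08 = 46.1 g.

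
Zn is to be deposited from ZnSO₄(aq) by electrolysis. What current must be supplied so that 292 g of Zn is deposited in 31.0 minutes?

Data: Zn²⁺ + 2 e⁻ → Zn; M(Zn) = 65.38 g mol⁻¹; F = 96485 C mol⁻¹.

463 A

n(Zn) = 292 / 65.38 = 4.466 mol.
n(e⁻) = 2 × 4.466 = 8.932 mol.
Q = n(e⁻)·F = 8.932 × 96485 = 861800 C.
I = Q/t = 861800 / 1860.0 s = 463 A.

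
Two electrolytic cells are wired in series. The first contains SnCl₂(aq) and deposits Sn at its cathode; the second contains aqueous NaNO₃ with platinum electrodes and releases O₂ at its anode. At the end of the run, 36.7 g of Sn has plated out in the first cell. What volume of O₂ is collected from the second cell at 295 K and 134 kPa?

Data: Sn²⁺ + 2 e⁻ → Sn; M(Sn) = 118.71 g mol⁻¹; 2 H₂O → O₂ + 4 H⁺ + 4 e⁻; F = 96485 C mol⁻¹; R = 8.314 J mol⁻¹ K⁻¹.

n(Sn) = 36.7 / 118.71 = 0.3092 mol, so n(e⁻) = 2 × 0.3092 = 0.6183 mol.
The cells are in series, so the same 0.6183 mol of electrons passes through the second cell.
2 H₂O → O₂ + 4 H⁺ + 4 e⁻ — 4 mol e⁻ per mol O₂, so n(O₂) = 0.6183/4 = 0.1546 mol.
V = nRT/P = (0.1546 × 8.314 × 295) / (134 × 10³) = 0.00283 m³ = 2.83 L.

2.83 L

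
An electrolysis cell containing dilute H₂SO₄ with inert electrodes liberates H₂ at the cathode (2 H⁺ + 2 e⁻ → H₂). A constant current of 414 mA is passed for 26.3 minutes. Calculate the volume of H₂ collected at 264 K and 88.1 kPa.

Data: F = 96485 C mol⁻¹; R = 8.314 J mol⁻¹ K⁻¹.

Q = I·t = 0.4140 A × 1578.0 s = 653.3 C.
n(e⁻) = Q/F = 653.3 / 96485 = 0.006771 mol.
2 electrons are transferred per H₂ molecule, so n(H₂) = 0.006771 / 2 = 0.003385 mol.
V = nRT/P = (0.003385 × 8.314 × 264) / (88.1 × 10³ Pa) = 8.43 × 10⁻⁵ m³ = 0.0843 L.

0.0843 L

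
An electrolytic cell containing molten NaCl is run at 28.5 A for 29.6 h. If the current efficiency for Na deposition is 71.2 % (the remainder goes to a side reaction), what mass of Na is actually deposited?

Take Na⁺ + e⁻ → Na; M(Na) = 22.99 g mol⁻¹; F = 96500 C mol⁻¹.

515 g

Q = I·t = 28.50 × 106560 = 3037000 C.
n(e⁻) = 3037000/96500 = 31.47 mol; theoretically n(Na) = 31.47/1 = 31.47 mol, m_theo = 723.5 g.
At 71.2 % efficiency, m_actual = 0.712 × 723.5 = 515 g.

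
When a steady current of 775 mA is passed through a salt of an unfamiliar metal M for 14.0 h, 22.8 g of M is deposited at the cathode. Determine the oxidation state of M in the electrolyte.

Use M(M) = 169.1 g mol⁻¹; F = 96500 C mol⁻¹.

Q = I·t = 0.7750 A × 50400 s = 39060 C, so n(e⁻) = 39060/96500 = 0.4048 mol.
n(M) deposited = 22.8 / 169.1 = 0.1348 mol.
Electrons per atom = n(e⁻)/n(M) = 0.4048 / 0.1348 = 3.00 ≈ 3, so the ion is M³⁺.

+3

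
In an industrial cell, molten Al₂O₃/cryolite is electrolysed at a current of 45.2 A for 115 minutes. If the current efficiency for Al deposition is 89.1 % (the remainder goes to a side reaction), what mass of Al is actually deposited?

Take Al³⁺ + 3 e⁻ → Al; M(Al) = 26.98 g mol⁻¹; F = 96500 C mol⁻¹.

Q = I·t = 45.20 × 6900.0 = 311900 C.
n(e⁻) = 311900/96500 = 3.232 mol; theoretically n(Al) = 3.232/3 = 1.077 mol, m_theo = 29.07 g.
At 89.1 % efficiency, m_actual = 0.891 × 29.07 = 25.9 g.

25.9 g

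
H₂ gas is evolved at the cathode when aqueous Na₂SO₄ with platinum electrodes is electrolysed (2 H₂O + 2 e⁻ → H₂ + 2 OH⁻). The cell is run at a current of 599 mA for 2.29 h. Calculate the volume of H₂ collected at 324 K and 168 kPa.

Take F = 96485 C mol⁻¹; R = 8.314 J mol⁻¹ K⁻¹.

Q = I·t = 0.5990 A × 8244.0 s = 4938 C.
n(e⁻) = Q/F = 4938 / 96485 = 0.05118 mol.
2 electrons are transferred per H₂ molecule, so n(H₂) = 0.05118 / 2 = 0.02559 mol.
V = nRT/P = (0.02559 × 8.314 × 324) / (168 × 10³ Pa) = 4.10 × 10⁻⁴ m³ = 0.410 L.

0.410 L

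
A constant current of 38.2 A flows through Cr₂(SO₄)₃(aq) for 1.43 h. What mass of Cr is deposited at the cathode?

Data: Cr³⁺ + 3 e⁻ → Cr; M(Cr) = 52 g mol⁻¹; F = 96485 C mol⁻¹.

35.3 g

Q = I·t = 38.20 A × 5148.0 s = 196700 C.
n(e⁻) = Q/F = 196700 / 96485 = 2.038 mol.
Cr³⁺ + 3 e⁻ → Cr, so n(Cr) = n(e⁻)/3 = 0.6794 mol.
m = n·M = 0.6794 × 52 = 35.3 g.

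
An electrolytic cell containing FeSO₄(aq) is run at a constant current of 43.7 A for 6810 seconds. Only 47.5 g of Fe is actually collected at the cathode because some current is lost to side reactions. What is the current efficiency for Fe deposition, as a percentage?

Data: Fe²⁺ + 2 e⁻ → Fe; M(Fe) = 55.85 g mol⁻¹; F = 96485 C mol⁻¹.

Q = I·t = 43.70 × 6810.0 = 297600 C; n(e⁻) = 297600/96485 = 3.084 mol.
Theoretical n(Fe) = n(e⁻)/2 = 1.542 mol, i.e. m_theo = 1.542 × 55.85 = 86.13 g.
Efficiency = m_actual / m_theo = 47.5 / 86.13 = 55.1 %.

55.1 %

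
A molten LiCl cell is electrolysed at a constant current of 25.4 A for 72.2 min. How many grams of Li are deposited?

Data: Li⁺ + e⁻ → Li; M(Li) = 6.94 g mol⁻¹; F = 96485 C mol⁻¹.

Q = I·t = 25.40 A × 4332.0 s = 110000 C.
n(e⁻) = Q/F = 110000 / 96485 = 1.140 mol.
Li⁺ + e⁻ → Li, so n(Li) = n(e⁻)/1 = 1.140 mol.
m = n·M = 1.140 × 6.94 = 7.91 g.

7.91 g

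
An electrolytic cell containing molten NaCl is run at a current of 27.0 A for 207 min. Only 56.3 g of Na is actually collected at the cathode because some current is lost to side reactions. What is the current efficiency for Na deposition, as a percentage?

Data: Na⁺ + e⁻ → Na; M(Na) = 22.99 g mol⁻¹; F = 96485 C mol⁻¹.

70.5 %

Q = I·t = 27.00 × 12420 = 335300 C; n(e⁻) = 335300/96485 = 3.476 mol.
Theoretical n(Na) = n(e⁻)/1 = 3.476 mol, i.e. m_theo = 3.476 × 22.99 = 79.90 g.
Efficiency = m_actual / m_theo = 56.3 / 79.90 = 70.5 %.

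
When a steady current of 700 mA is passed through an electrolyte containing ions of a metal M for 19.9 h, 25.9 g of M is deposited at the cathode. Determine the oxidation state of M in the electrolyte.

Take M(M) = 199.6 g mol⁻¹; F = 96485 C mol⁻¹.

Q = I·t = 0.7000 A × 71640 s = 50150 C, so n(e⁻) = 50150/96485 = 0.5197 mol.
n(M) deposited = 25.9 / 199.6 = 0.1298 mol.
Electrons per atom = n(e⁻)/n(M) = 0.5197 / 0.1298 = 4.01 ≈ 4, so the ion is M⁴⁺.

+4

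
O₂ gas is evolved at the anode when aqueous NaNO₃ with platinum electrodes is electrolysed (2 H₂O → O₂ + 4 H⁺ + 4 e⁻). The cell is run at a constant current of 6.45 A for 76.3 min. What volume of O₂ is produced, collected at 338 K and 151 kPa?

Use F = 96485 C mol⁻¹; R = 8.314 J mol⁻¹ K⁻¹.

Q = I·t = 6.450 A × 4578.0 s = 29530 C.
n(e⁻) = Q/F = 29530 / 96485 = 0.3060 mol.
4 electrons are transferred per O₂ molecule, so n(O₂) = 0.3060 / 4 = 0.07651 mol.
V = nRT/P = (0.07651 × 8.314 × 338) / (151 × 10³ Pa) = 0.00142 m³ = 1.42 L.

1.42 L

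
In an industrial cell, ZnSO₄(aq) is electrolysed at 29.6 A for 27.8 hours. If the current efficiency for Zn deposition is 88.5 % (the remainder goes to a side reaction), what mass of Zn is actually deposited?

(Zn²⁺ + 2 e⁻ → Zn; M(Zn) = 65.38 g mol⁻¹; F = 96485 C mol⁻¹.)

888 g

Q = I·t = 29.60 × 100080 = 2962000 C.
n(e⁻) = 2962000/96485 = 30.70 mol; theoretically n(Zn) = 30.70/2 = 15.35 mol, m_theo = 1004 g.
At 88.5 % efficiency, m_actual = 0.885 × 1004 = 888 g.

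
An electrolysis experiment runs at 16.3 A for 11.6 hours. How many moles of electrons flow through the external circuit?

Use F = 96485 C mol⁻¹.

7.05 mol

Q = I·t = 16.30 A × 41760 s = 680700 C.
n(e⁻) = Q/F = 680700 / 96485 = 7.05 mol.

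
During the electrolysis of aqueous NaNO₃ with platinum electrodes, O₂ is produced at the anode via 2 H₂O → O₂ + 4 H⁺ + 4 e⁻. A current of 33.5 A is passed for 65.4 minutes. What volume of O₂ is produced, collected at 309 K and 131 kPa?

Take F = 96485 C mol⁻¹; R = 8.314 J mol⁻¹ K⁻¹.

6.68 L

Q = I·t = 33.50 A × 3924.0 s = 131500 C.
n(e⁻) = Q/F = 131500 / 96485 = 1.362 mol.
4 electrons are transferred per O₂ molecule, so n(O₂) = 1.362 / 4 = 0.3406 mol.
V = nRT/P = (0.3406 × 8.314 × 309) / (131 × 10³ Pa) = 0.00668 m³ = 6.68 L.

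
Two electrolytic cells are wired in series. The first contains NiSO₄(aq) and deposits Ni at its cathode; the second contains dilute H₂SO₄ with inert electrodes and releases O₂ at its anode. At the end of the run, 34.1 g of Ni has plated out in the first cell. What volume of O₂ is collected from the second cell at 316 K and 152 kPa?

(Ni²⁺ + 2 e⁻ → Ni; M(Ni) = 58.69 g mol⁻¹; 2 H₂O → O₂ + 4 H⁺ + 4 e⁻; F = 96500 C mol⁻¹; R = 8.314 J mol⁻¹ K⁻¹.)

n(Ni) = 34.1 / 58.69 = 0.5810 mol, so n(e⁻) = 2 × 0.5810 = 1.162 mol.
The cells are in series, so the same 1.162 mol of electrons passes through the second cell.
2 H₂O → O₂ + 4 H⁺ + 4 e⁻ — 4 mol e⁻ per mol O₂, so n(O₂) = 1.162/4 = 0.2905 mol.
V = nRT/P = (0.2905 × 8.314 × 316) / (152 × 10³) = 0.00502 m³ = 5.02 L.

5.02 L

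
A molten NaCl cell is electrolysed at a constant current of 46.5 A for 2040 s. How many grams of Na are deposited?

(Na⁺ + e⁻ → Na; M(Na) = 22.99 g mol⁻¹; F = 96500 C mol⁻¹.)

Q = I·t = 46.50 A × 2040.0 s = 94860 C.
n(e⁻) = Q/F = 94860 / 96500 = 0.9830 mol.
Na⁺ + e⁻ → Na, so n(Na) = n(e⁻)/1 = 0.9830 mol.
m = n·M = 0.9830 × 22.99 = 22.6 g.

22.6 g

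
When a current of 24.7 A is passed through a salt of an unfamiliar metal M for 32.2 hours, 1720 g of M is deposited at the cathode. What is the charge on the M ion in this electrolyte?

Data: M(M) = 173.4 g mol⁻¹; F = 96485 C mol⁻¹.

+3

Q = I·t = 24.70 A × 115920 s = 2863000 C, so n(e⁻) = 2863000/96485 = 29.68 mol.
n(M) deposited = 1720 / 173.4 = 9.919 mol.
Electrons per atom = n(e⁻)/n(M) = 29.68 / 9.919 = 2.99 ≈ 3, so the ion is M³⁺.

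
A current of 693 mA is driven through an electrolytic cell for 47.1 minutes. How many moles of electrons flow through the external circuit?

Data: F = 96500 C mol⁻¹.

Q = I·t = 0.6930 A × 2826.0 s = 1958 C.
n(e⁻) = Q/F = 1958 / 96500 = 0.0203 mol.

0.0203 mol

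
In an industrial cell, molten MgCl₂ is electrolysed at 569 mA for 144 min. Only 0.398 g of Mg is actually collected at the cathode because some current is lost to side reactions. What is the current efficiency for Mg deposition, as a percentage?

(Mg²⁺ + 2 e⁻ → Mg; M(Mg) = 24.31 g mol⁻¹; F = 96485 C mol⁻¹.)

Q = I·t = 0.5690 × 8640.0 = 4916 C; n(e⁻) = 4916/96485 = 0.05095 mol.
Theoretical n(Mg) = n(e⁻)/2 = 0.02548 mol, i.e. m_theo = 0.02548 × 24.31 = 0.6193 g.
Efficiency = m_actual / m_theo = 0.398 / 0.6193 = 64.3 %.

64.3 %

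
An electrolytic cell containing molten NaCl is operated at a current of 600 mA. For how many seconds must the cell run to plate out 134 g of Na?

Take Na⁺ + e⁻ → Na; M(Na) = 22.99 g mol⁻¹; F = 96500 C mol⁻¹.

n(Na) = m/M = 134 / 22.99 = 5.829 mol.
Each Na atom requires 1 electron, so n(e⁻) = 1 × 5.829 = 5.829 mol.
Q = n(e⁻)·F = 5.829 × 96500 = 562500 C.
t = Q/I = 562500 / 0.6000 A = 937400 s.

9.37 × 10⁵ s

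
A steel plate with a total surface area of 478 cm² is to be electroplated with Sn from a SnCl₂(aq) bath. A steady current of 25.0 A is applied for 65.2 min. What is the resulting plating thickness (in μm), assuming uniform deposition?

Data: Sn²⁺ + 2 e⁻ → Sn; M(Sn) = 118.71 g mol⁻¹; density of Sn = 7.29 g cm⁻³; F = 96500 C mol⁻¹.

173 μm

Q = I·t = 25.00 × 3912.0 = 97800 C; n(e⁻) = 1.013 mol.
n(Sn) = n(e⁻)/2 = 0.5067 mol, so m = 0.5067 × 118.71 = 60.15 g.
Volume = m/ρ = 60.15 / 7.29 = 8.252 cm³.
Thickness = V/A = 8.252 / 478 = 0.0173 cm = 173 μm.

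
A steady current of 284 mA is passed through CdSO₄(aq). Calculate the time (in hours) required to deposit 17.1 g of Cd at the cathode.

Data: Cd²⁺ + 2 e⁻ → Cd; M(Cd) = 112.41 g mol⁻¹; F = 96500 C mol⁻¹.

n(Cd) = m/M = 17.1 / 112.41 = 0.1521 mol.
Each Cd atom requires 2 electrons, so n(e⁻) = 2 × 0.1521 = 0.3042 mol.
Q = n(e⁻)·F = 0.3042 × 96500 = 29360 C.
t = Q/I = 29360 / 0.2840 A = 103400 s = 28.7 h.

28.7 h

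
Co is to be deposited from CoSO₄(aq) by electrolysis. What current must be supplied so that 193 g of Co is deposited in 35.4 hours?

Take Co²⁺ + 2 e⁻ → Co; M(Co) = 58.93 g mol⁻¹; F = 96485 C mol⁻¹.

4.96 A

n(Co) = 193 / 58.93 = 3.275 mol.
n(e⁻) = 2 × 3.275 = 6.550 mol.
Q = n(e⁻)·F = 6.550 × 96485 = 632000 C.
I = Q/t = 632000 / 127440 s = 4.96 A.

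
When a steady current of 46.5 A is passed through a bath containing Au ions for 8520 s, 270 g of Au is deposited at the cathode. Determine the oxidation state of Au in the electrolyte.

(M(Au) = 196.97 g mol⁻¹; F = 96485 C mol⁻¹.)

+3

Q = I·t = 46.50 A × 8520.0 s = 396200 C, so n(e⁻) = 396200/96485 = 4.106 mol.
n(Au) deposited = 270 / 196.97 = 1.371 mol.
Electrons per atom = n(e⁻)/n(Au) = 4.106 / 1.371 = 3.00 ≈ 3, so the ion is Au³⁺.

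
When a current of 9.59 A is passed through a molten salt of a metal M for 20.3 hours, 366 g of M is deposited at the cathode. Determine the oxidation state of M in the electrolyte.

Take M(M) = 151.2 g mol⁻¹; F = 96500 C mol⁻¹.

+3

Q = I·t = 9.590 A × 73080 s = 700800 C, so n(e⁻) = 700800/96500 = 7.263 mol.
n(M) deposited = 366 / 151.2 = 2.421 mol.
Electrons per atom = n(e⁻)/n(M) = 7.263 / 2.421 = 3.00 ≈ 3, so the ion is M³⁺.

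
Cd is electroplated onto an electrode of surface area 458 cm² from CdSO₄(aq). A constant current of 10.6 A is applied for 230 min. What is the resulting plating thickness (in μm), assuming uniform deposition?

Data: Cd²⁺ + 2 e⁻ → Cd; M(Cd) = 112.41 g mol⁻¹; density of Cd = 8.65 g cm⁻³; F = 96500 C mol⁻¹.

215 μm

Q = I·t = 10.60 × 13800 = 146300 C; n(e⁻) = 1.516 mol.
n(Cd) = n(e⁻)/2 = 0.7579 mol, so m = 0.7579 × 112.41 = 85.20 g.
Volume = m/ρ = 85.20 / 8.65 = 9.850 cm³.
Thickness = V/A = 9.850 / 458 = 0.0215 cm = 215 μm.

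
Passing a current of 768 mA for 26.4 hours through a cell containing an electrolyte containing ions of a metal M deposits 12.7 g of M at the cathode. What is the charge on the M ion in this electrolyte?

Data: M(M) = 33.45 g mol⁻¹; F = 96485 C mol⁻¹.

+2

Q = I·t = 0.7680 A × 95040 s = 72990 C, so n(e⁻) = 72990/96485 = 0.7565 mol.
n(M) deposited = 12.7 / 33.45 = 0.3797 mol.
Electrons per atom = n(e⁻)/n(M) = 0.7565 / 0.3797 = 1.99 ≈ 2, so the ion is M²⁺.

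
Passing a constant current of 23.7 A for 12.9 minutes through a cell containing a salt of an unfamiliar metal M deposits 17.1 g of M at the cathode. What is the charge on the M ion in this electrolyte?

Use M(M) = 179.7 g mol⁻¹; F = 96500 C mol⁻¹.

+2

Q = I·t = 23.70 A × 774.00 s = 18340 C, so n(e⁻) = 18340/96500 = 0.1901 mol.
n(M) deposited = 17.1 / 179.7 = 0.09516 mol.
Electrons per atom = n(e⁻)/n(M) = 0.1901 / 0.09516 = 2.00 ≈ 2, so the ion is M²⁺.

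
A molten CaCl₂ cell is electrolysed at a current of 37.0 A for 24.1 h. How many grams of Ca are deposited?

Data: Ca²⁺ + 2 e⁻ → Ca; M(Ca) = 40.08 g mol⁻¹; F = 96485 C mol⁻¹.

Q = I·t = 37.00 A × 86760 s = 3210000 C.
n(e⁻) = Q/F = 3210000 / 96485 = 33.27 mol.
Ca²⁺ + 2 e⁻ → Ca, so n(Ca) = n(e⁻)/2 = 16.64 mol.
m = n·M = 16.64 × 40.08 = 667 g.

667 g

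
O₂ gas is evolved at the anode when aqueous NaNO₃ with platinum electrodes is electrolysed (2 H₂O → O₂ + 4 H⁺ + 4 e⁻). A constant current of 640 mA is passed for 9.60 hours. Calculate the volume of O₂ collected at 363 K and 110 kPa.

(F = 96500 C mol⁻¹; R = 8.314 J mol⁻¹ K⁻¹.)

Q = I·t = 0.6400 A × 34560 s = 22120 C.
n(e⁻) = Q/F = 22120 / 96500 = 0.2292 mol.
4 electrons are transferred per O₂ molecule, so n(O₂) = 0.2292 / 4 = 0.05730 mol.
V = nRT/P = (0.05730 × 8.314 × 363) / (110 × 10³ Pa) = 0.00157 m³ = 1.57 L.

1.57 L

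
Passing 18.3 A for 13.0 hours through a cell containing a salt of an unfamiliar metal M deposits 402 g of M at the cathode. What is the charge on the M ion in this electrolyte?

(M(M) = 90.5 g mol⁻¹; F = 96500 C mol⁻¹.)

+2

Q = I·t = 18.30 A × 46800 s = 856400 C, so n(e⁻) = 856400/96500 = 8.875 mol.
n(M) deposited = 402 / 90.5 = 4.442 mol.
Electrons per atom = n(e⁻)/n(M) = 8.875 / 4.442 = 2.00 ≈ 2, so the ion is M²⁺.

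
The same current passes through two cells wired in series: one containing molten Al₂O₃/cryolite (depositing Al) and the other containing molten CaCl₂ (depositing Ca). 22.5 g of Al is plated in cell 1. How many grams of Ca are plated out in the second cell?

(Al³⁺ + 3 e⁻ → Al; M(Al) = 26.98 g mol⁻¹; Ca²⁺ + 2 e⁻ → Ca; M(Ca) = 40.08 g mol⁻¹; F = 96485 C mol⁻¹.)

n(Al) = 22.5 / 26.98 = 0.8340 mol.
Since Al³⁺ + 3 e⁻ → Al, n(e⁻) passed = 3 × 0.8340 = 2.502 mol.
Cells in series carry the same charge, so the same 2.502 mol of electrons passes through cell 2.
Ca²⁺ + 2 e⁻ → Ca, so n(Ca) = 2.502 / 2 = 1.251 mol.
m(Ca) = 1.251 × 40.08 = 50.1 g.

50.1 g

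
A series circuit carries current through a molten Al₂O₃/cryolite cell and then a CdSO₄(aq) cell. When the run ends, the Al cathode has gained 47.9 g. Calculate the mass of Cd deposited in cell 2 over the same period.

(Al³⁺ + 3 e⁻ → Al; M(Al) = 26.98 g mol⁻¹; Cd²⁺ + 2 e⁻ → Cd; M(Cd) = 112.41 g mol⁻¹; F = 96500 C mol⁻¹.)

299 g

n(Al) = 47.9 / 26.98 = 1.775 mol.
Since Al³⁺ + 3 e⁻ → Al, n(e⁻) passed = 3 × 1.775 = 5.326 mol.
Cells in series carry the same charge, so the same 5.326 mol of electrons passes through cell 2.
Cd²⁺ + 2 e⁻ → Cd, so n(Cd) = 5.326 / 2 = 2.663 mol.
m(Cd) = 2.663 × 112.41 = 299 g.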